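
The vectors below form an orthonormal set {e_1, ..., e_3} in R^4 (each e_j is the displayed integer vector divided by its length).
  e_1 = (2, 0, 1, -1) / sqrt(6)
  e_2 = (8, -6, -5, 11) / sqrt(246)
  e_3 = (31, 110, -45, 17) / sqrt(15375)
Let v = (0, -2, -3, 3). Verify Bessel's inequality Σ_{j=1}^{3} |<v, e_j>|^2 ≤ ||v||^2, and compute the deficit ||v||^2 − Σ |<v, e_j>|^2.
Σ |<v, e_j>|^2 = 7766/375; ||v||^2 = 22; deficit = 484/375

Write each e_j = u_j / sqrt(<u_j, u_j>) where u_j is the displayed integer vector. Then <v, e_j> = <v, u_j> / sqrt(<u_j, u_j>), so |<v, e_j>|^2 = <v, u_j>^2 / <u_j, u_j>.
Coefficients: <v, e_1> = -6/sqrt(6), <v, e_2> = 60/sqrt(246), <v, e_3> = -34/sqrt(15375).
Square and sum: Σ |<v, e_j>|^2 = 7766/375.
Compute ||v||^2 = v·v = 22.
Deficit = 22 − 7766/375 = 484/375 ≥ 0, confirming Bessel's inequality. (The deficit equals ||v − Σ <v,e_j> e_j||^2, the squared distance from v to span{e_j}.)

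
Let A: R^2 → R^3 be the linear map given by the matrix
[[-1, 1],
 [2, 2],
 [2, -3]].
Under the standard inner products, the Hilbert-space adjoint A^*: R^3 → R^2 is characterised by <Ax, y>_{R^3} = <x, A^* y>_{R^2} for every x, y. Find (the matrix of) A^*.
A^* = A^T =
[[-1, 2, 2],
 [1, 2, -3]]

For real matrices with standard dot products, the defining identity <Ax, y> = <x, A^* y> gives (Ax)^T y = x^T (A^*) y, i.e. x^T A^T y = x^T (A^*) y. Since this holds for all x, y, we must have A^* = A^T. Therefore
A^* =
[[-1, 2, 2],
 [1, 2, -3]].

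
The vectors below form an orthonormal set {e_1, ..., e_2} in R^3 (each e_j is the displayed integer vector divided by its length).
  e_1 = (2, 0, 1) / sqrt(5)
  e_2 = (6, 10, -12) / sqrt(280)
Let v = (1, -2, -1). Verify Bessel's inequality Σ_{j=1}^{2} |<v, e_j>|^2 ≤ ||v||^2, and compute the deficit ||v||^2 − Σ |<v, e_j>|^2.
Σ |<v, e_j>|^2 = 3/14; ||v||^2 = 6; deficit = 81/14

Write each e_j = u_j / sqrt(<u_j, u_j>) where u_j is the displayed integer vector. Then <v, e_j> = <v, u_j> / sqrt(<u_j, u_j>), so |<v, e_j>|^2 = <v, u_j>^2 / <u_j, u_j>.
Coefficients: <v, e_1> = 1/sqrt(5), <v, e_2> = -2/sqrt(280).
Square and sum: Σ |<v, e_j>|^2 = 3/14.
Compute ||v||^2 = v·v = 6.
Deficit = 6 − 3/14 = 81/14 ≥ 0, confirming Bessel's inequality. (The deficit equals ||v − Σ <v,e_j> e_j||^2, the squared distance from v to span{e_j}.)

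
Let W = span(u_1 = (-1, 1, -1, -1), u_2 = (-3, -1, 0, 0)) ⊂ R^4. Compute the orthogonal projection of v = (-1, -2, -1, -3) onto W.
proj_W(v) = (-31/18, 1/6, -5/9, -5/9)

Set up U = [u_1 | ... | u_2] ∈ R^(4×2). The projector onto W = col(U) is P = U (U^T U)^(-1) U^T.
Compute U^T U =
  [4, 2]
  [2, 10],
and U^T v = (3, 5).
Solve U^T U · c = U^T v for the coefficients: c = (5/9, 7/18). The projection is proj_W(v) = U c.
Check: (v - proj_W(v)) · u_1 = 0  (should be 0).
Check: (v - proj_W(v)) · u_2 = 0  (should be 0).
Result: proj_W(v) = (-31/18, 1/6, -5/9, -5/9).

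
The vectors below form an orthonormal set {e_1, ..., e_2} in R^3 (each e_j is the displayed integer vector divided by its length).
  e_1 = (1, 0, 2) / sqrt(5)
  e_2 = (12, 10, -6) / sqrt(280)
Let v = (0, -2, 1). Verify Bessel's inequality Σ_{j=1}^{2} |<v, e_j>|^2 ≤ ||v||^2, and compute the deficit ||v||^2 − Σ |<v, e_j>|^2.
Σ |<v, e_j>|^2 = 45/14; ||v||^2 = 5; deficit = 25/14

Write each e_j = u_j / sqrt(<u_j, u_j>) where u_j is the displayed integer vector. Then <v, e_j> = <v, u_j> / sqrt(<u_j, u_j>), so |<v, e_j>|^2 = <v, u_j>^2 / <u_j, u_j>.
Coefficients: <v, e_1> = 2/sqrt(5), <v, e_2> = -26/sqrt(280).
Square and sum: Σ |<v, e_j>|^2 = 45/14.
Compute ||v||^2 = v·v = 5.
Deficit = 5 − 45/14 = 25/14 ≥ 0, confirming Bessel's inequality. (The deficit equals ||v − Σ <v,e_j> e_j||^2, the squared distance from v to span{e_j}.)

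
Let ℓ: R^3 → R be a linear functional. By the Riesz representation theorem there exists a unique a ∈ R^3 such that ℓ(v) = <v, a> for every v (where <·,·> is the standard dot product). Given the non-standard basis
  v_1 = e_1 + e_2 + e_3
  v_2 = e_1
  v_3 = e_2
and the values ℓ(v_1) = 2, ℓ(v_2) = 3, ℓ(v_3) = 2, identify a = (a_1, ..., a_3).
a = (3, 2, -3)

Write a = (a_1, ..., a_3) in the standard basis. For each basis vector v_i, ℓ(v_i) = <v_i, a> is a linear equation in the a_j's. Collect the n equations into a matrix system V a = ℓ, where row i of V is v_i (expressed in the standard basis). Since V is invertible (lower-triangular with 1s on the diagonal, up to permutation), solve by back-substitution:
  V =
[[1, 1, 1],
 [1, 0, 0],
 [0, 1, 0]]
  V a = (2, 3, 2)
Solving gives a = (3, 2, -3).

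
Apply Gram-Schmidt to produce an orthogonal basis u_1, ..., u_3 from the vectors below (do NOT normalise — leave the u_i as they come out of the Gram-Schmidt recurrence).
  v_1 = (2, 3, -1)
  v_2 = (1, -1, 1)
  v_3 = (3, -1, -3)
Orthogonal basis:
  u_1 = (2, 3, -1)
  u_2 = (9/7, -4/7, 6/7)
  u_3 = (24/19, -36/19, -60/19)

Apply the Gram-Schmidt recurrence
  u_1 = v_1
  u_i = v_i − Σ_{j<i} ((v_i · u_j) / (u_j · u_j)) · u_j.

Step by step this gives:
  u_1 = (2, 3, -1)
  u_2 = (9/7, -4/7, 6/7)
  u_3 = (24/19, -36/19, -60/19)

Orthogonality check:
  u_2 · u_1 = 0 (should be 0)
  u_3 · u_1 = 0 (should be 0)
  u_3 · u_2 = 0 (should be 0)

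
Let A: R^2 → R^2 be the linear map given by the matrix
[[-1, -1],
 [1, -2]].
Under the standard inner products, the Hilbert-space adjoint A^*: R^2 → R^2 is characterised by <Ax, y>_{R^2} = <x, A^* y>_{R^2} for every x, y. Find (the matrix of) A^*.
A^* = A^T =
[[-1, 1],
 [-1, -2]]

For real matrices with standard dot products, the defining identity <Ax, y> = <x, A^* y> gives (Ax)^T y = x^T (A^*) y, i.e. x^T A^T y = x^T (A^*) y. Since this holds for all x, y, we must have A^* = A^T. Therefore
A^* =
[[-1, 1],
 [-1, -2]].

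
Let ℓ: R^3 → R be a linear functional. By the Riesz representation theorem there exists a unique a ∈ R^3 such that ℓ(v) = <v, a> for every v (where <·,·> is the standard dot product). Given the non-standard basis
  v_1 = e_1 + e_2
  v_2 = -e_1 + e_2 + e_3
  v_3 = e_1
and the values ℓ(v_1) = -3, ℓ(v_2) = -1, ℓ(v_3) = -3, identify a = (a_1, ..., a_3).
a = (-3, 0, -4)

Write a = (a_1, ..., a_3) in the standard basis. For each basis vector v_i, ℓ(v_i) = <v_i, a> is a linear equation in the a_j's. Collect the n equations into a matrix system V a = ℓ, where row i of V is v_i (expressed in the standard basis). Since V is invertible (lower-triangular with 1s on the diagonal, up to permutation), solve by back-substitution:
  V =
[[1, 1, 0],
 [-1, 1, 1],
 [1, 0, 0]]
  V a = (-3, -1, -3)
Solving gives a = (-3, 0, -4).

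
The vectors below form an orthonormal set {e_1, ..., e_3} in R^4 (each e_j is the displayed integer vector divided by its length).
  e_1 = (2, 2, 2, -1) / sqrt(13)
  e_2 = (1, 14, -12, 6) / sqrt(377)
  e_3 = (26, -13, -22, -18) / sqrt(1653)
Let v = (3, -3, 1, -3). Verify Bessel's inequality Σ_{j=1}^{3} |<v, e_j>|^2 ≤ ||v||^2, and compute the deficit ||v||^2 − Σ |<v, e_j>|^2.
Σ |<v, e_j>|^2 = 1595/57; ||v||^2 = 28; deficit = 1/57

Write each e_j = u_j / sqrt(<u_j, u_j>) where u_j is the displayed integer vector. Then <v, e_j> = <v, u_j> / sqrt(<u_j, u_j>), so |<v, e_j>|^2 = <v, u_j>^2 / <u_j, u_j>.
Coefficients: <v, e_1> = 5/sqrt(13), <v, e_2> = -69/sqrt(377), <v, e_3> = 149/sqrt(1653).
Square and sum: Σ |<v, e_j>|^2 = 1595/57.
Compute ||v||^2 = v·v = 28.
Deficit = 28 − 1595/57 = 1/57 ≥ 0, confirming Bessel's inequality. (The deficit equals ||v − Σ <v,e_j> e_j||^2, the squared distance from v to span{e_j}.)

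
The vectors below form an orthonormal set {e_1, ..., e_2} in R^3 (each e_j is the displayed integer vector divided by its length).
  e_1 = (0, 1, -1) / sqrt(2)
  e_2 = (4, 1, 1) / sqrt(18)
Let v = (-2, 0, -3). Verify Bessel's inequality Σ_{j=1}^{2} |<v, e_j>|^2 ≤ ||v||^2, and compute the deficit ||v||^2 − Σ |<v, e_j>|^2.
Σ |<v, e_j>|^2 = 101/9; ||v||^2 = 13; deficit = 16/9

Write each e_j = u_j / sqrt(<u_j, u_j>) where u_j is the displayed integer vector. Then <v, e_j> = <v, u_j> / sqrt(<u_j, u_j>), so |<v, e_j>|^2 = <v, u_j>^2 / <u_j, u_j>.
Coefficients: <v, e_1> = 3/sqrt(2), <v, e_2> = -11/sqrt(18).
Square and sum: Σ |<v, e_j>|^2 = 101/9.
Compute ||v||^2 = v·v = 13.
Deficit = 13 − 101/9 = 16/9 ≥ 0, confirming Bessel's inequality. (The deficit equals ||v − Σ <v,e_j> e_j||^2, the squared distance from v to span{e_j}.)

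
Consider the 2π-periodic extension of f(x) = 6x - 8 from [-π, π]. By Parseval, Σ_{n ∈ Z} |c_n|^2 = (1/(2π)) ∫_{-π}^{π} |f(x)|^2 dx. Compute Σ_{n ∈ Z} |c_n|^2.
Σ |c_n|^2 = 12π^2 + 64

Expand and integrate term by term over [-π, π]:
  ∫ (6x)^2 dx = 36·(2π^3/3); ∫ 2·6·(-8)·x dx = 0 (odd integrand); ∫ (-8)^2 dx = 64·2π.
So (1/(2π)) ∫_{-π}^{π} (6x - 8)^2 dx = 36π^2/3 + 64 = 12π^2 + 64.
Parseval ⇒ Σ |c_n|^2 = 12π^2 + 64.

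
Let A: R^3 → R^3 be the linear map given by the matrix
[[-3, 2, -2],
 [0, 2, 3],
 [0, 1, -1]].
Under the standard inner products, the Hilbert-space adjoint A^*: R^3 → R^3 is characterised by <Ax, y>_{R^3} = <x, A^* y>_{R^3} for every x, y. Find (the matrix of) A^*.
A^* = A^T =
[[-3, 0, 0],
 [2, 2, 1],
 [-2, 3, -1]]

For real matrices with standard dot products, the defining identity <Ax, y> = <x, A^* y> gives (Ax)^T y = x^T (A^*) y, i.e. x^T A^T y = x^T (A^*) y. Since this holds for all x, y, we must have A^* = A^T. Therefore
A^* =
[[-3, 0, 0],
 [2, 2, 1],
 [-2, 3, -1]].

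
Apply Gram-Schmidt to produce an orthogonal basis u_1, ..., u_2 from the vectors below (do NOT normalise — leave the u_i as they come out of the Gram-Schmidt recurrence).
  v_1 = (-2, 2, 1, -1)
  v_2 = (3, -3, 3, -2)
Orthogonal basis:
  u_1 = (-2, 2, 1, -1)
  u_2 = (8/5, -8/5, 37/10, -27/10)

Apply the Gram-Schmidt recurrence
  u_1 = v_1
  u_i = v_i − Σ_{j<i} ((v_i · u_j) / (u_j · u_j)) · u_j.

Step by step this gives:
  u_1 = (-2, 2, 1, -1)
  u_2 = (8/5, -8/5, 37/10, -27/10)

Orthogonality check:
  u_2 · u_1 = 0 (should be 0)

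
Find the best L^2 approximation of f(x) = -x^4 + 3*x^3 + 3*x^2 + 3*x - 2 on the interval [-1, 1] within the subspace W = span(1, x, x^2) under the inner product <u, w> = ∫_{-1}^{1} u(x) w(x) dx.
g(x) = 15*x^2/7 + 24*x/5 - 67/35

The best approximation g ∈ W is the orthogonal projection of f onto W. Writing g = a_0 + a_1 x + a_2 x^2, the coefficients solve the normal equations G · a = b where
  G_{ij} = <φ_i, φ_j> and b_i = <f, φ_i>, with φ_0 = 1, φ_1 = x, φ_2 = x^2.
G =
  [2, 0, 2/3]
  [0, 2/3, 0]
  [2/3, 0, 2/5],
b = (-12/5, 16/5, -44/105).
Solving gives a_0 = -67/35, a_1 = 24/5, a_2 = 15/7, so
  g(x) = 15*x^2/7 + 24*x/5 - 67/35.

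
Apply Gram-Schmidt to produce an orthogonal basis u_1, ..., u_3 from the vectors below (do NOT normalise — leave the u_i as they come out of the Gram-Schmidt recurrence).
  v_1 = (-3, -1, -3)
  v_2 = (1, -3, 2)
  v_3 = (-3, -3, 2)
Orthogonal basis:
  u_1 = (-3, -1, -3)
  u_2 = (1/19, -63/19, 20/19)
  u_3 = (-242/115, 66/115, 44/23)

Apply the Gram-Schmidt recurrence
  u_1 = v_1
  u_i = v_i − Σ_{j<i} ((v_i · u_j) / (u_j · u_j)) · u_j.

Step by step this gives:
  u_1 = (-3, -1, -3)
  u_2 = (1/19, -63/19, 20/19)
  u_3 = (-242/115, 66/115, 44/23)

Orthogonality check:
  u_2 · u_1 = 0 (should be 0)
  u_3 · u_1 = 0 (should be 0)
  u_3 · u_2 = 0 (should be 0)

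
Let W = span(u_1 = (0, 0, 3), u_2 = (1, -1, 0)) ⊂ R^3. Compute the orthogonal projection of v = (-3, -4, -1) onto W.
proj_W(v) = (1/2, -1/2, -1)

Set up U = [u_1 | ... | u_2] ∈ R^(3×2). The projector onto W = col(U) is P = U (U^T U)^(-1) U^T.
Compute U^T U =
  [9, 0]
  [0, 2],
and U^T v = (-3, 1).
Solve U^T U · c = U^T v for the coefficients: c = (-1/3, 1/2). The projection is proj_W(v) = U c.
Check: (v - proj_W(v)) · u_1 = 0  (should be 0).
Check: (v - proj_W(v)) · u_2 = 0  (should be 0).
Result: proj_W(v) = (1/2, -1/2, -1).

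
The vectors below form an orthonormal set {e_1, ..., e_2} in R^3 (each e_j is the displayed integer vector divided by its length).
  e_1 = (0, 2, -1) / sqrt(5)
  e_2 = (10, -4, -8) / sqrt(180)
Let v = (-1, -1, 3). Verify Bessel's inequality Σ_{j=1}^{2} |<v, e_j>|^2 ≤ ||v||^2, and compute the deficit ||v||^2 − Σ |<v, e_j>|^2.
Σ |<v, e_j>|^2 = 10; ||v||^2 = 11; deficit = 1

Write each e_j = u_j / sqrt(<u_j, u_j>) where u_j is the displayed integer vector. Then <v, e_j> = <v, u_j> / sqrt(<u_j, u_j>), so |<v, e_j>|^2 = <v, u_j>^2 / <u_j, u_j>.
Coefficients: <v, e_1> = -5/sqrt(5), <v, e_2> = -30/sqrt(180).
Square and sum: Σ |<v, e_j>|^2 = 10.
Compute ||v||^2 = v·v = 11.
Deficit = 11 − 10 = 1 ≥ 0, confirming Bessel's inequality. (The deficit equals ||v − Σ <v,e_j> e_j||^2, the squared distance from v to span{e_j}.)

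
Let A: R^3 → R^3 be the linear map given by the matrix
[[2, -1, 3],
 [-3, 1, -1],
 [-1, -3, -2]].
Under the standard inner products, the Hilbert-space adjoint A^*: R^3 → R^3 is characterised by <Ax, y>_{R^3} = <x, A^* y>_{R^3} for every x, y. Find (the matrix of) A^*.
A^* = A^T =
[[2, -3, -1],
 [-1, 1, -3],
 [3, -1, -2]]

For real matrices with standard dot products, the defining identity <Ax, y> = <x, A^* y> gives (Ax)^T y = x^T (A^*) y, i.e. x^T A^T y = x^T (A^*) y. Since this holds for all x, y, we must have A^* = A^T. Therefore
A^* =
[[2, -3, -1],
 [-1, 1, -3],
 [3, -1, -2]].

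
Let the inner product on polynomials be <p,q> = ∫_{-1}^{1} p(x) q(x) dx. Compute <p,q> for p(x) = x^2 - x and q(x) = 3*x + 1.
<p,q> = -4/3

Expand the product: p(x)·q(x) = 3*x^3 - 2*x^2 - x.
∫_{-1}^{1} of each monomial x^k gives [2/(k+1) if k even, 0 if k odd]. Integrating term-by-term (or equivalently evaluating the antiderivative F(x) = 3*x^4/4 - 2*x^3/3 - x^2/2 at the endpoints):
  F(1) − F(−1) = -5/12 − (11/12) = -4/3.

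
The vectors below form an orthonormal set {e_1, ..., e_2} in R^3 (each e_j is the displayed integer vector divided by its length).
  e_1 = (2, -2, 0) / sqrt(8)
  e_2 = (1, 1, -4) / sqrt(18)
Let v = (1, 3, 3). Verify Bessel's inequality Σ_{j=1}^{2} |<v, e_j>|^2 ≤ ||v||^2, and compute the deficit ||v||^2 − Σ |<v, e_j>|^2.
Σ |<v, e_j>|^2 = 50/9; ||v||^2 = 19; deficit = 121/9

Write each e_j = u_j / sqrt(<u_j, u_j>) where u_j is the displayed integer vector. Then <v, e_j> = <v, u_j> / sqrt(<u_j, u_j>), so |<v, e_j>|^2 = <v, u_j>^2 / <u_j, u_j>.
Coefficients: <v, e_1> = -4/sqrt(8), <v, e_2> = -8/sqrt(18).
Square and sum: Σ |<v, e_j>|^2 = 50/9.
Compute ||v||^2 = v·v = 19.
Deficit = 19 − 50/9 = 121/9 ≥ 0, confirming Bessel's inequality. (The deficit equals ||v − Σ <v,e_j> e_j||^2, the squared distance from v to span{e_j}.)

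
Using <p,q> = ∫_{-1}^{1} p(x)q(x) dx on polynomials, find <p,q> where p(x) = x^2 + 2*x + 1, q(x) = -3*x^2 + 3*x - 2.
<p,q> = -68/15

Expand the product: p(x)·q(x) = -3*x^4 - 3*x^3 + x^2 - x - 2.
∫_{-1}^{1} of each monomial x^k gives [2/(k+1) if k even, 0 if k odd]. Integrating term-by-term (or equivalently evaluating the antiderivative F(x) = -3*x^5/5 - 3*x^4/4 + x^3/3 - x^2/2 - 2*x at the endpoints):
  F(1) − F(−1) = -211/60 − (61/60) = -68/15.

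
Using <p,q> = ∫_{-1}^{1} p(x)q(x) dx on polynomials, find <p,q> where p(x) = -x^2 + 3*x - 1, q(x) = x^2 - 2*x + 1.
<p,q> = -116/15

Expand the product: p(x)·q(x) = -x^4 + 5*x^3 - 8*x^2 + 5*x - 1.
∫_{-1}^{1} of each monomial x^k gives [2/(k+1) if k even, 0 if k odd]. Integrating term-by-term (or equivalently evaluating the antiderivative F(x) = -x^5/5 + 5*x^4/4 - 8*x^3/3 + 5*x^2/2 - x at the endpoints):
  F(1) − F(−1) = -7/60 − (457/60) = -116/15.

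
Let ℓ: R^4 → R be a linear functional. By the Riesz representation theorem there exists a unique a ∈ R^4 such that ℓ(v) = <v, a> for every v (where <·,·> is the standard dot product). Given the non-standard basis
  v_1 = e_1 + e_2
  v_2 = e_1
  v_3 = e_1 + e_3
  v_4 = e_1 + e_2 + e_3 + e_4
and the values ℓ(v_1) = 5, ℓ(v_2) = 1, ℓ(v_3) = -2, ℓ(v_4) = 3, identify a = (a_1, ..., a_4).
a = (1, 4, -3, 1)

Write a = (a_1, ..., a_4) in the standard basis. For each basis vector v_i, ℓ(v_i) = <v_i, a> is a linear equation in the a_j's. Collect the n equations into a matrix system V a = ℓ, where row i of V is v_i (expressed in the standard basis). Since V is invertible (lower-triangular with 1s on the diagonal, up to permutation), solve by back-substitution:
  V =
[[1, 1, 0, 0],
 [1, 0, 0, 0],
 [1, 0, 1, 0],
 [1, 1, 1, 1]]
  V a = (5, 1, -2, 3)
Solving gives a = (1, 4, -3, 1).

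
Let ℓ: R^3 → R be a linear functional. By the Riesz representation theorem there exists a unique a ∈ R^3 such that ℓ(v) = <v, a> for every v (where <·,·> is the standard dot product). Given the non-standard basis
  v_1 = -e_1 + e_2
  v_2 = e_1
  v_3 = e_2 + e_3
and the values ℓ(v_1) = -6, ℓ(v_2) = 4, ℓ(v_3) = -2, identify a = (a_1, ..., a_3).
a = (4, -2, 0)

Write a = (a_1, ..., a_3) in the standard basis. For each basis vector v_i, ℓ(v_i) = <v_i, a> is a linear equation in the a_j's. Collect the n equations into a matrix system V a = ℓ, where row i of V is v_i (expressed in the standard basis). Since V is invertible (lower-triangular with 1s on the diagonal, up to permutation), solve by back-substitution:
  V =
[[-1, 1, 0],
 [1, 0, 0],
 [0, 1, 1]]
  V a = (-6, 4, -2)
Solving gives a = (4, -2, 0).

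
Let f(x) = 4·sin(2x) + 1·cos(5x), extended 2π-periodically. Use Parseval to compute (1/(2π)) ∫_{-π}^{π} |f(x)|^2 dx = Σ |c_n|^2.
Σ |c_n|^2 = 17/2

Expand |f|^2 and use orthogonality of {sin(nx), cos(mx)} on [-π, π]:
  ∫_{-π}^{π} sin(nx)^2 dx = π, ∫ cos(mx)^2 dx = π, and cross terms integrate to 0.
So ∫_{-π}^{π} f(x)^2 dx = 4^2 · π + 1^2 · π = (16 + 1)π.
Divide by 2π: (16 + 1)/2 = 17/2.
By Parseval, this equals Σ |c_n|^2.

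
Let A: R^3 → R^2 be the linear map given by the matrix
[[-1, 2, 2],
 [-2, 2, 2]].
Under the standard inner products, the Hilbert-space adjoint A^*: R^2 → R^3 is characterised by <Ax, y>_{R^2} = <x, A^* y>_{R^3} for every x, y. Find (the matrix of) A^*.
A^* = A^T =
[[-1, -2],
 [2, 2],
 [2, 2]]

For real matrices with standard dot products, the defining identity <Ax, y> = <x, A^* y> gives (Ax)^T y = x^T (A^*) y, i.e. x^T A^T y = x^T (A^*) y. Since this holds for all x, y, we must have A^* = A^T. Therefore
A^* =
[[-1, -2],
 [2, 2],
 [2, 2]].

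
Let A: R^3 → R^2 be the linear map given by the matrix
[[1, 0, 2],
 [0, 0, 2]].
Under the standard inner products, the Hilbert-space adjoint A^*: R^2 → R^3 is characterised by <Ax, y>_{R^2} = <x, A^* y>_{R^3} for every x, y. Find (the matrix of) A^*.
A^* = A^T =
[[1, 0],
 [0, 0],
 [2, 2]]

For real matrices with standard dot products, the defining identity <Ax, y> = <x, A^* y> gives (Ax)^T y = x^T (A^*) y, i.e. x^T A^T y = x^T (A^*) y. Since this holds for all x, y, we must have A^* = A^T. Therefore
A^* =
[[1, 0],
 [0, 0],
 [2, 2]].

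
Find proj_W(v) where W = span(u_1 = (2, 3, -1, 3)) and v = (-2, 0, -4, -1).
proj_W(v) = (-6/23, -9/23, 3/23, -9/23)

Set up U = [u_1 | ... | u_1] ∈ R^(4×1). The projector onto W = col(U) is P = U (U^T U)^(-1) U^T.
Compute U^T U =
  [23],
and U^T v = (-3).
Solve U^T U · c = U^T v for the coefficients: c = (-3/23). The projection is proj_W(v) = U c.
Check: (v - proj_W(v)) · u_1 = 0  (should be 0).
Result: proj_W(v) = (-6/23, -9/23, 3/23, -9/23).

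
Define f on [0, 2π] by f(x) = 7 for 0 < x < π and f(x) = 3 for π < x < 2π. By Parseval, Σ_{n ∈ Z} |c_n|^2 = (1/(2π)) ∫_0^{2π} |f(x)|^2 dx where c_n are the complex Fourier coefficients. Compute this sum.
Σ |c_n|^2 = 29

Parseval equates the L^2 energy of f (normalised by 1/(2π)) with the ℓ^2 sum of its Fourier coefficients: (1/(2π)) ∫_0^{2π} |f|^2 = Σ |c_n|^2.
Compute the left side: (1/(2π)) [∫_0^π 7^2 dx + ∫_π^{2π} 3^2 dx] = (1/(2π)) · (49π + 9π) = (49 + 9)/2 = 29.
So Σ_{n ∈ Z} |c_n|^2 = 29.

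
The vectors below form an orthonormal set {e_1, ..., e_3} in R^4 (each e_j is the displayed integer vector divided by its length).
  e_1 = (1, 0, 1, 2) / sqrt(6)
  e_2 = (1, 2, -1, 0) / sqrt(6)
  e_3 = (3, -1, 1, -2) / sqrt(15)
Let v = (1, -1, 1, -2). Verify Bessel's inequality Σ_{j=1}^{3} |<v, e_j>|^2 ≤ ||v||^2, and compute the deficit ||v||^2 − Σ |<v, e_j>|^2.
Σ |<v, e_j>|^2 = 101/15; ||v||^2 = 7; deficit = 4/15

Write each e_j = u_j / sqrt(<u_j, u_j>) where u_j is the displayed integer vector. Then <v, e_j> = <v, u_j> / sqrt(<u_j, u_j>), so |<v, e_j>|^2 = <v, u_j>^2 / <u_j, u_j>.
Coefficients: <v, e_1> = -2/sqrt(6), <v, e_2> = -2/sqrt(6), <v, e_3> = 9/sqrt(15).
Square and sum: Σ |<v, e_j>|^2 = 101/15.
Compute ||v||^2 = v·v = 7.
Deficit = 7 − 101/15 = 4/15 ≥ 0, confirming Bessel's inequality. (The deficit equals ||v − Σ <v,e_j> e_j||^2, the squared distance from v to span{e_j}.)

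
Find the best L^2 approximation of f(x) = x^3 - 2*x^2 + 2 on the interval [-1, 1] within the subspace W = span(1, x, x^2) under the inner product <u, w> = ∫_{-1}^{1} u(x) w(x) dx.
g(x) = -2*x^2 + 3*x/5 + 2

The best approximation g ∈ W is the orthogonal projection of f onto W. Writing g = a_0 + a_1 x + a_2 x^2, the coefficients solve the normal equations G · a = b where
  G_{ij} = <φ_i, φ_j> and b_i = <f, φ_i>, with φ_0 = 1, φ_1 = x, φ_2 = x^2.
G =
  [2, 0, 2/3]
  [0, 2/3, 0]
  [2/3, 0, 2/5],
b = (8/3, 2/5, 8/15).
Solving gives a_0 = 2, a_1 = 3/5, a_2 = -2, so
  g(x) = -2*x^2 + 3*x/5 + 2.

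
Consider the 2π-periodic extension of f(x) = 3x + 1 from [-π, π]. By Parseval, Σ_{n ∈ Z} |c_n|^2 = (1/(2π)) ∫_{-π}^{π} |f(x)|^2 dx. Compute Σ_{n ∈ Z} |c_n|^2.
Σ |c_n|^2 = 3π^2 + 1

Expand and integrate term by term over [-π, π]:
  ∫ (3x)^2 dx = 9·(2π^3/3); ∫ 2·3·(1)·x dx = 0 (odd integrand); ∫ 1^2 dx = 1·2π.
So (1/(2π)) ∫_{-π}^{π} (3x + 1)^2 dx = 9π^2/3 + 1 = 3π^2 + 1.
Parseval ⇒ Σ |c_n|^2 = 3π^2 + 1.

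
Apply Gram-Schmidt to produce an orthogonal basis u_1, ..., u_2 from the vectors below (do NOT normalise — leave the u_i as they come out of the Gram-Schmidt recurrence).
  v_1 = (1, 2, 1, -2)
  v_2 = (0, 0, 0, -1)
Orthogonal basis:
  u_1 = (1, 2, 1, -2)
  u_2 = (-1/5, -2/5, -1/5, -3/5)

Apply the Gram-Schmidt recurrence
  u_1 = v_1
  u_i = v_i − Σ_{j<i} ((v_i · u_j) / (u_j · u_j)) · u_j.

Step by step this gives:
  u_1 = (1, 2, 1, -2)
  u_2 = (-1/5, -2/5, -1/5, -3/5)

Orthogonality check:
  u_2 · u_1 = 0 (should be 0)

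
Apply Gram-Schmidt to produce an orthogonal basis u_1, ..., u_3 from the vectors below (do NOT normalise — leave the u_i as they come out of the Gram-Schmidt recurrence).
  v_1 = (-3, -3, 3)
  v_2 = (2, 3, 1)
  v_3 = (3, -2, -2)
Orthogonal basis:
  u_1 = (-3, -3, 3)
  u_2 = (2/3, 5/3, 7/3)
  u_3 = (32/13, -24/13, 8/13)

Apply the Gram-Schmidt recurrence
  u_1 = v_1
  u_i = v_i − Σ_{j<i} ((v_i · u_j) / (u_j · u_j)) · u_j.

Step by step this gives:
  u_1 = (-3, -3, 3)
  u_2 = (2/3, 5/3, 7/3)
  u_3 = (32/13, -24/13, 8/13)

Orthogonality check:
  u_2 · u_1 = 0 (should be 0)
  u_3 · u_1 = 0 (should be 0)
  u_3 · u_2 = 0 (should be 0)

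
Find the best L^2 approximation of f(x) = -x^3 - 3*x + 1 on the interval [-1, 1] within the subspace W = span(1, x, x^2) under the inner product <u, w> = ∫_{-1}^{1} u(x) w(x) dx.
g(x) = 1 - 18*x/5

The best approximation g ∈ W is the orthogonal projection of f onto W. Writing g = a_0 + a_1 x + a_2 x^2, the coefficients solve the normal equations G · a = b where
  G_{ij} = <φ_i, φ_j> and b_i = <f, φ_i>, with φ_0 = 1, φ_1 = x, φ_2 = x^2.
G =
  [2, 0, 2/3]
  [0, 2/3, 0]
  [2/3, 0, 2/5],
b = (2, -12/5, 2/3).
Solving gives a_0 = 1, a_1 = -18/5, a_2 = 0, so
  g(x) = 1 - 18*x/5.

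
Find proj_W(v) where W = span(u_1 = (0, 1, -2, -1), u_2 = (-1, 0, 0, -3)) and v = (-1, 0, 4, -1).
proj_W(v) = (-15/17, -82/51, 164/51, -53/51)

Set up U = [u_1 | ... | u_2] ∈ R^(4×2). The projector onto W = col(U) is P = U (U^T U)^(-1) U^T.
Compute U^T U =
  [6, 3]
  [3, 10],
and U^T v = (-7, 4).
Solve U^T U · c = U^T v for the coefficients: c = (-82/51, 15/17). The projection is proj_W(v) = U c.
Check: (v - proj_W(v)) · u_1 = 0  (should be 0).
Check: (v - proj_W(v)) · u_2 = 0  (should be 0).
Result: proj_W(v) = (-15/17, -82/51, 164/51, -53/51).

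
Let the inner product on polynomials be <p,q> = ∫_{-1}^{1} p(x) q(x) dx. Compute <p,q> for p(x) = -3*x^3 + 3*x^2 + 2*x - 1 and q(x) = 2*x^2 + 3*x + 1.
<p,q> = 22/15

Expand the product: p(x)·q(x) = -6*x^5 - 3*x^4 + 10*x^3 + 7*x^2 - x - 1.
∫_{-1}^{1} of each monomial x^k gives [2/(k+1) if k even, 0 if k odd]. Integrating term-by-term (or equivalently evaluating the antiderivative F(x) = -x^6 - 3*x^5/5 + 5*x^4/2 + 7*x^3/3 - x^2/2 - x at the endpoints):
  F(1) − F(−1) = 26/15 − (4/15) = 22/15.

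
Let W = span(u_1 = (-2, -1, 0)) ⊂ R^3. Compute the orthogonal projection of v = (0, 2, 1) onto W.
proj_W(v) = (4/5, 2/5, 0)

Set up U = [u_1 | ... | u_1] ∈ R^(3×1). The projector onto W = col(U) is P = U (U^T U)^(-1) U^T.
Compute U^T U =
  [5],
and U^T v = (-2).
Solve U^T U · c = U^T v for the coefficients: c = (-2/5). The projection is proj_W(v) = U c.
Check: (v - proj_W(v)) · u_1 = 0  (should be 0).
Result: proj_W(v) = (4/5, 2/5, 0).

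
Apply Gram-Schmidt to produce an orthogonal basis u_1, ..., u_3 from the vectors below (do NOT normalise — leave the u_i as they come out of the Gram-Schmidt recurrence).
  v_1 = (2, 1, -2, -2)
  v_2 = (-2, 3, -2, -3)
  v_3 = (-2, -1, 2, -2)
Orthogonal basis:
  u_1 = (2, 1, -2, -2)
  u_2 = (-44/13, 30/13, -8/13, -21/13)
  u_3 = (-32/257, -352/257, 368/257, -576/257)

Apply the Gram-Schmidt recurrence
  u_1 = v_1
  u_i = v_i − Σ_{j<i} ((v_i · u_j) / (u_j · u_j)) · u_j.

Step by step this gives:
  u_1 = (2, 1, -2, -2)
  u_2 = (-44/13, 30/13, -8/13, -21/13)
  u_3 = (-32/257, -352/257, 368/257, -576/257)

Orthogonality check:
  u_2 · u_1 = 0 (should be 0)
  u_3 · u_1 = 0 (should be 0)
  u_3 · u_2 = 0 (should be 0)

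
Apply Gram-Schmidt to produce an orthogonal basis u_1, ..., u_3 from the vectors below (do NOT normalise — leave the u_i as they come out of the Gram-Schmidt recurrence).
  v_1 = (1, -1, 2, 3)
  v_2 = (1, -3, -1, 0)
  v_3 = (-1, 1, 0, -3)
Orthogonal basis:
  u_1 = (1, -1, 2, 3)
  u_2 = (13/15, -43/15, -19/15, -2/5)
  u_3 = (-10/161, -66/161, 188/161, -144/161)

Apply the Gram-Schmidt recurrence
  u_1 = v_1
  u_i = v_i − Σ_{j<i} ((v_i · u_j) / (u_j · u_j)) · u_j.

Step by step this gives:
  u_1 = (1, -1, 2, 3)
  u_2 = (13/15, -43/15, -19/15, -2/5)
  u_3 = (-10/161, -66/161, 188/161, -144/161)

Orthogonality check:
  u_2 · u_1 = 0 (should be 0)
  u_3 · u_1 = 0 (should be 0)
  u_3 · u_2 = 0 (should be 0)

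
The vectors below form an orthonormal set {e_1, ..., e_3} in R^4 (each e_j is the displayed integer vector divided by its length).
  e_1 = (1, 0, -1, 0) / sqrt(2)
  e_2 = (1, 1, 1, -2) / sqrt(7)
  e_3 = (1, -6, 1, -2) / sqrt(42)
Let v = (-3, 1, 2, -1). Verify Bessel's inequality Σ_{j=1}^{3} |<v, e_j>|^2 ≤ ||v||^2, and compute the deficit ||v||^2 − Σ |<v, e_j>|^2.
Σ |<v, e_j>|^2 = 41/3; ||v||^2 = 15; deficit = 4/3

Write each e_j = u_j / sqrt(<u_j, u_j>) where u_j is the displayed integer vector. Then <v, e_j> = <v, u_j> / sqrt(<u_j, u_j>), so |<v, e_j>|^2 = <v, u_j>^2 / <u_j, u_j>.
Coefficients: <v, e_1> = -5/sqrt(2), <v, e_2> = 2/sqrt(7), <v, e_3> = -5/sqrt(42).
Square and sum: Σ |<v, e_j>|^2 = 41/3.
Compute ||v||^2 = v·v = 15.
Deficit = 15 − 41/3 = 4/3 ≥ 0, confirming Bessel's inequality. (The deficit equals ||v − Σ <v,e_j> e_j||^2, the squared distance from v to span{e_j}.)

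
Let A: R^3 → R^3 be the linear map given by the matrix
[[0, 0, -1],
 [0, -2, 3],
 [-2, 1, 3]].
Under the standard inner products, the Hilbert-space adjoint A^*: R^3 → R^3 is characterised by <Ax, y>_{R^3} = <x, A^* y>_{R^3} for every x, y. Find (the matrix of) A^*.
A^* = A^T =
[[0, 0, -2],
 [0, -2, 1],
 [-1, 3, 3]]

For real matrices with standard dot products, the defining identity <Ax, y> = <x, A^* y> gives (Ax)^T y = x^T (A^*) y, i.e. x^T A^T y = x^T (A^*) y. Since this holds for all x, y, we must have A^* = A^T. Therefore
A^* =
[[0, 0, -2],
 [0, -2, 1],
 [-1, 3, 3]].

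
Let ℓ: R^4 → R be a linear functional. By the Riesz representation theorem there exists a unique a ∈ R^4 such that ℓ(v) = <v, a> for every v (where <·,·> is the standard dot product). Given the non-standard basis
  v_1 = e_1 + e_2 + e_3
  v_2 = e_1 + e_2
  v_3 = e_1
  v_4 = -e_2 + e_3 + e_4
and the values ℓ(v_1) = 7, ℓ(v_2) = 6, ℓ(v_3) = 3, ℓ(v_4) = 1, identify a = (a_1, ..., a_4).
a = (3, 3, 1, 3)

Write a = (a_1, ..., a_4) in the standard basis. For each basis vector v_i, ℓ(v_i) = <v_i, a> is a linear equation in the a_j's. Collect the n equations into a matrix system V a = ℓ, where row i of V is v_i (expressed in the standard basis). Since V is invertible (lower-triangular with 1s on the diagonal, up to permutation), solve by back-substitution:
  V =
[[1, 1, 1, 0],
 [1, 1, 0, 0],
 [1, 0, 0, 0],
 [0, -1, 1, 1]]
  V a = (7, 6, 3, 1)
Solving gives a = (3, 3, 1, 3).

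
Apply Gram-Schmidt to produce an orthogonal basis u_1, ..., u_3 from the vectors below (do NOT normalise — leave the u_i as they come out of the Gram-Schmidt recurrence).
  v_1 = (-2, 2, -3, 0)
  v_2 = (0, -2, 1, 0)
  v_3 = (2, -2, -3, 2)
Orthogonal basis:
  u_1 = (-2, 2, -3, 0)
  u_2 = (-14/17, -20/17, -4/17, 0)
  u_3 = (8/3, -4/3, -8/3, 2)

Apply the Gram-Schmidt recurrence
  u_1 = v_1
  u_i = v_i − Σ_{j<i} ((v_i · u_j) / (u_j · u_j)) · u_j.

Step by step this gives:
  u_1 = (-2, 2, -3, 0)
  u_2 = (-14/17, -20/17, -4/17, 0)
  u_3 = (8/3, -4/3, -8/3, 2)

Orthogonality check:
  u_2 · u_1 = 0 (should be 0)
  u_3 · u_1 = 0 (should be 0)
  u_3 · u_2 = 0 (should be 0)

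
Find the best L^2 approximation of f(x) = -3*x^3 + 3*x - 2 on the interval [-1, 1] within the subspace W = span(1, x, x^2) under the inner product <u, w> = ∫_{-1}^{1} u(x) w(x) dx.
g(x) = 6*x/5 - 2

The best approximation g ∈ W is the orthogonal projection of f onto W. Writing g = a_0 + a_1 x + a_2 x^2, the coefficients solve the normal equations G · a = b where
  G_{ij} = <φ_i, φ_j> and b_i = <f, φ_i>, with φ_0 = 1, φ_1 = x, φ_2 = x^2.
G =
  [2, 0, 2/3]
  [0, 2/3, 0]
  [2/3, 0, 2/5],
b = (-4, 4/5, -4/3).
Solving gives a_0 = -2, a_1 = 6/5, a_2 = 0, so
  g(x) = 6*x/5 - 2.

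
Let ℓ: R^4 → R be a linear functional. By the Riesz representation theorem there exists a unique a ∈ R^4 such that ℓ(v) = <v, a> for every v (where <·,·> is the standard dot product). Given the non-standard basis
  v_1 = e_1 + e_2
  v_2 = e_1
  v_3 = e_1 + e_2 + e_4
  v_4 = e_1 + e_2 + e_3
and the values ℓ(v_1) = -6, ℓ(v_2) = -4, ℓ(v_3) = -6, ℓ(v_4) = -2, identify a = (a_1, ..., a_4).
a = (-4, -2, 4, 0)

Write a = (a_1, ..., a_4) in the standard basis. For each basis vector v_i, ℓ(v_i) = <v_i, a> is a linear equation in the a_j's. Collect the n equations into a matrix system V a = ℓ, where row i of V is v_i (expressed in the standard basis). Since V is invertible (lower-triangular with 1s on the diagonal, up to permutation), solve by back-substitution:
  V =
[[1, 1, 0, 0],
 [1, 0, 0, 0],
 [1, 1, 0, 1],
 [1, 1, 1, 0]]
  V a = (-6, -4, -6, -2)
Solving gives a = (-4, -2, 4, 0).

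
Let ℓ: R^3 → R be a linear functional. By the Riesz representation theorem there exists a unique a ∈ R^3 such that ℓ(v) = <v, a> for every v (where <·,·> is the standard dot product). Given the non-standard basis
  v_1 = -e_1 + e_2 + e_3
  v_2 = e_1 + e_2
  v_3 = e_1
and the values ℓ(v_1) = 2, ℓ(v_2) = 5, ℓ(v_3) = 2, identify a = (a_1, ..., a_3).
a = (2, 3, 1)

Write a = (a_1, ..., a_3) in the standard basis. For each basis vector v_i, ℓ(v_i) = <v_i, a> is a linear equation in the a_j's. Collect the n equations into a matrix system V a = ℓ, where row i of V is v_i (expressed in the standard basis). Since V is invertible (lower-triangular with 1s on the diagonal, up to permutation), solve by back-substitution:
  V =
[[-1, 1, 1],
 [1, 1, 0],
 [1, 0, 0]]
  V a = (2, 5, 2)
Solving gives a = (2, 3, 1).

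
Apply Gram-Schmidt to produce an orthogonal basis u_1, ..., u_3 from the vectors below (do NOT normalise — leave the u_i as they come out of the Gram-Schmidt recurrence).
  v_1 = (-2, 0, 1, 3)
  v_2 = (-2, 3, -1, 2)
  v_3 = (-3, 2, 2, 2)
Orthogonal basis:
  u_1 = (-2, 0, 1, 3)
  u_2 = (-5/7, 3, -23/14, 1/14)
  u_3 = (-121/171, 44/57, 286/171, -176/171)

Apply the Gram-Schmidt recurrence
  u_1 = v_1
  u_i = v_i − Σ_{j<i} ((v_i · u_j) / (u_j · u_j)) · u_j.

Step by step this gives:
  u_1 = (-2, 0, 1, 3)
  u_2 = (-5/7, 3, -23/14, 1/14)
  u_3 = (-121/171, 44/57, 286/171, -176/171)

Orthogonality check:
  u_2 · u_1 = 0 (should be 0)
  u_3 · u_1 = 0 (should be 0)
  u_3 · u_2 = 0 (should be 0)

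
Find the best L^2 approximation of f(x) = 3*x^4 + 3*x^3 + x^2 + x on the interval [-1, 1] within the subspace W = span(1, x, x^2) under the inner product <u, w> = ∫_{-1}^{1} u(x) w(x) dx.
g(x) = 25*x^2/7 + 14*x/5 - 9/35

The best approximation g ∈ W is the orthogonal projection of f onto W. Writing g = a_0 + a_1 x + a_2 x^2, the coefficients solve the normal equations G · a = b where
  G_{ij} = <φ_i, φ_j> and b_i = <f, φ_i>, with φ_0 = 1, φ_1 = x, φ_2 = x^2.
G =
  [2, 0, 2/3]
  [0, 2/3, 0]
  [2/3, 0, 2/5],
b = (28/15, 28/15, 44/35).
Solving gives a_0 = -9/35, a_1 = 14/5, a_2 = 25/7, so
  g(x) = 25*x^2/7 + 14*x/5 - 9/35.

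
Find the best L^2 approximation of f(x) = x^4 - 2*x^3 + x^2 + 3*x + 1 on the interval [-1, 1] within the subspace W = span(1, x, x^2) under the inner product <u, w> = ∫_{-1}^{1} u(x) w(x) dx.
g(x) = 13*x^2/7 + 9*x/5 + 32/35

The best approximation g ∈ W is the orthogonal projection of f onto W. Writing g = a_0 + a_1 x + a_2 x^2, the coefficients solve the normal equations G · a = b where
  G_{ij} = <φ_i, φ_j> and b_i = <f, φ_i>, with φ_0 = 1, φ_1 = x, φ_2 = x^2.
G =
  [2, 0, 2/3]
  [0, 2/3, 0]
  [2/3, 0, 2/5],
b = (46/15, 6/5, 142/105).
Solving gives a_0 = 32/35, a_1 = 9/5, a_2 = 13/7, so
  g(x) = 13*x^2/7 + 9*x/5 + 32/35.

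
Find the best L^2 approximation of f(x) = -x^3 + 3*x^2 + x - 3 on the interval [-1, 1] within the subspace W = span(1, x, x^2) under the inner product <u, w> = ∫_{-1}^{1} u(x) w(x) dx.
g(x) = 3*x^2 + 2*x/5 - 3

The best approximation g ∈ W is the orthogonal projection of f onto W. Writing g = a_0 + a_1 x + a_2 x^2, the coefficients solve the normal equations G · a = b where
  G_{ij} = <φ_i, φ_j> and b_i = <f, φ_i>, with φ_0 = 1, φ_1 = x, φ_2 = x^2.
G =
  [2, 0, 2/3]
  [0, 2/3, 0]
  [2/3, 0, 2/5],
b = (-4, 4/15, -4/5).
Solving gives a_0 = -3, a_1 = 2/5, a_2 = 3, so
  g(x) = 3*x^2 + 2*x/5 - 3.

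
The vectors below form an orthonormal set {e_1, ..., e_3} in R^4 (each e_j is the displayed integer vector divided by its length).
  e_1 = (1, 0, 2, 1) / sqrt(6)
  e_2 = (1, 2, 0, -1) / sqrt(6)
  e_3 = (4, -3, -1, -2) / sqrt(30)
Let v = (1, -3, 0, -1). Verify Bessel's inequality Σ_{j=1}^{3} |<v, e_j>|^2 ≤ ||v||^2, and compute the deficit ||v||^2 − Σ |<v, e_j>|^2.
Σ |<v, e_j>|^2 = 61/6; ||v||^2 = 11; deficit = 5/6

Write each e_j = u_j / sqrt(<u_j, u_j>) where u_j is the displayed integer vector. Then <v, e_j> = <v, u_j> / sqrt(<u_j, u_j>), so |<v, e_j>|^2 = <v, u_j>^2 / <u_j, u_j>.
Coefficients: <v, e_1> = 0/sqrt(6), <v, e_2> = -4/sqrt(6), <v, e_3> = 15/sqrt(30).
Square and sum: Σ |<v, e_j>|^2 = 61/6.
Compute ||v||^2 = v·v = 11.
Deficit = 11 − 61/6 = 5/6 ≥ 0, confirming Bessel's inequality. (The deficit equals ||v − Σ <v,e_j> e_j||^2, the squared distance from v to span{e_j}.)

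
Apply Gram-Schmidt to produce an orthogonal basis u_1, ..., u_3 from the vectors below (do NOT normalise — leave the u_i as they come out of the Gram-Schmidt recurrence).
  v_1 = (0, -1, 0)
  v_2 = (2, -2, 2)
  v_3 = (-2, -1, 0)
Orthogonal basis:
  u_1 = (0, -1, 0)
  u_2 = (2, 0, 2)
  u_3 = (-1, 0, 1)

Apply the Gram-Schmidt recurrence
  u_1 = v_1
  u_i = v_i − Σ_{j<i} ((v_i · u_j) / (u_j · u_j)) · u_j.

Step by step this gives:
  u_1 = (0, -1, 0)
  u_2 = (2, 0, 2)
  u_3 = (-1, 0, 1)

Orthogonality check:
  u_2 · u_1 = 0 (should be 0)
  u_3 · u_1 = 0 (should be 0)
  u_3 · u_2 = 0 (should be 0)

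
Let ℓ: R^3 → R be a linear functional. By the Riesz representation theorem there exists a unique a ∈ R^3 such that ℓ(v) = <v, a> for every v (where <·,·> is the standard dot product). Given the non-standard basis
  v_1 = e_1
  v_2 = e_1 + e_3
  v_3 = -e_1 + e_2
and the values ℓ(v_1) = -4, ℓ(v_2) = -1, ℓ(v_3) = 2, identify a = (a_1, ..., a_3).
a = (-4, -2, 3)

Write a = (a_1, ..., a_3) in the standard basis. For each basis vector v_i, ℓ(v_i) = <v_i, a> is a linear equation in the a_j's. Collect the n equations into a matrix system V a = ℓ, where row i of V is v_i (expressed in the standard basis). Since V is invertible (lower-triangular with 1s on the diagonal, up to permutation), solve by back-substitution:
  V =
[[1, 0, 0],
 [1, 0, 1],
 [-1, 1, 0]]
  V a = (-4, -1, 2)
Solving gives a = (-4, -2, 3).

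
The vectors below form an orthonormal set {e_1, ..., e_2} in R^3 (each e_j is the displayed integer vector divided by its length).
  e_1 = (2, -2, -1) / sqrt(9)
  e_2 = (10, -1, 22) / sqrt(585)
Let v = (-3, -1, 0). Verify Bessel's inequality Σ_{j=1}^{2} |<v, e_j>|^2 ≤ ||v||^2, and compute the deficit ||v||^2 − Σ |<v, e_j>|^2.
Σ |<v, e_j>|^2 = 209/65; ||v||^2 = 10; deficit = 441/65

Write each e_j = u_j / sqrt(<u_j, u_j>) where u_j is the displayed integer vector. Then <v, e_j> = <v, u_j> / sqrt(<u_j, u_j>), so |<v, e_j>|^2 = <v, u_j>^2 / <u_j, u_j>.
Coefficients: <v, e_1> = -4/sqrt(9), <v, e_2> = -29/sqrt(585).
Square and sum: Σ |<v, e_j>|^2 = 209/65.
Compute ||v||^2 = v·v = 10.
Deficit = 10 − 209/65 = 441/65 ≥ 0, confirming Bessel's inequality. (The deficit equals ||v − Σ <v,e_j> e_j||^2, the squared distance from v to span{e_j}.)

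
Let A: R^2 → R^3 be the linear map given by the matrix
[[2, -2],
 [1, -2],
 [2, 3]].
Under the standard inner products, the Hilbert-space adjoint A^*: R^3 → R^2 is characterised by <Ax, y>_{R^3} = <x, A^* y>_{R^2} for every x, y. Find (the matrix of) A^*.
A^* = A^T =
[[2, 1, 2],
 [-2, -2, 3]]

For real matrices with standard dot products, the defining identity <Ax, y> = <x, A^* y> gives (Ax)^T y = x^T (A^*) y, i.e. x^T A^T y = x^T (A^*) y. Since this holds for all x, y, we must have A^* = A^T. Therefore
A^* =
[[2, 1, 2],
 [-2, -2, 3]].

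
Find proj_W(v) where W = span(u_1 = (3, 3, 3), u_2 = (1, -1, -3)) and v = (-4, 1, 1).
proj_W(v) = (-19/6, -2/3, 11/6)

Set up U = [u_1 | ... | u_2] ∈ R^(3×2). The projector onto W = col(U) is P = U (U^T U)^(-1) U^T.
Compute U^T U =
  [27, -9]
  [-9, 11],
and U^T v = (-6, -8).
Solve U^T U · c = U^T v for the coefficients: c = (-23/36, -5/4). The projection is proj_W(v) = U c.
Check: (v - proj_W(v)) · u_1 = 0  (should be 0).
Check: (v - proj_W(v)) · u_2 = 0  (should be 0).
Result: proj_W(v) = (-19/6, -2/3, 11/6).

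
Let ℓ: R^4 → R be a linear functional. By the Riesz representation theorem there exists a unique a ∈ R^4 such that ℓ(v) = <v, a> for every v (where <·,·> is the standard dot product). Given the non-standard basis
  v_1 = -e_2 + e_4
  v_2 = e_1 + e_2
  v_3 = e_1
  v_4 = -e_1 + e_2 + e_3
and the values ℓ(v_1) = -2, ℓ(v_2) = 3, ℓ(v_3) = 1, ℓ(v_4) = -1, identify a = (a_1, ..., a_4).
a = (1, 2, -2, 0)

Write a = (a_1, ..., a_4) in the standard basis. For each basis vector v_i, ℓ(v_i) = <v_i, a> is a linear equation in the a_j's. Collect the n equations into a matrix system V a = ℓ, where row i of V is v_i (expressed in the standard basis). Since V is invertible (lower-triangular with 1s on the diagonal, up to permutation), solve by back-substitution:
  V =
[[0, -1, 0, 1],
 [1, 1, 0, 0],
 [1, 0, 0, 0],
 [-1, 1, 1, 0]]
  V a = (-2, 3, 1, -1)
Solving gives a = (1, 2, -2, 0).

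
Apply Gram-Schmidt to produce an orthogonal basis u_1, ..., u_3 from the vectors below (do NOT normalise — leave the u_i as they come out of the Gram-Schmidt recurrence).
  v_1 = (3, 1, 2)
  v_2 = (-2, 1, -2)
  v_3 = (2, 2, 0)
Orthogonal basis:
  u_1 = (3, 1, 2)
  u_2 = (-1/14, 23/14, -5/7)
  u_3 = (16/45, -8/45, -4/9)

Apply the Gram-Schmidt recurrence
  u_1 = v_1
  u_i = v_i − Σ_{j<i} ((v_i · u_j) / (u_j · u_j)) · u_j.

Step by step this gives:
  u_1 = (3, 1, 2)
  u_2 = (-1/14, 23/14, -5/7)
  u_3 = (16/45, -8/45, -4/9)

Orthogonality check:
  u_2 · u_1 = 0 (should be 0)
  u_3 · u_1 = 0 (should be 0)
  u_3 · u_2 = 0 (should be 0)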